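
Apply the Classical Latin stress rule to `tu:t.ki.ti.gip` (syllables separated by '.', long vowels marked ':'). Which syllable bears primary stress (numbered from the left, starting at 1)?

Classical Latin: stress the penult if heavy (long vowel or closed), else the antepenult.
Weights: 2 ki L, 3 ti L, 4 gip H.
The penult (syllable 3, ti) is light, so stress falls on the antepenult (syllable 2, ki).
Stress on syllable 2: tu:t.ˈki.ti.gip.

2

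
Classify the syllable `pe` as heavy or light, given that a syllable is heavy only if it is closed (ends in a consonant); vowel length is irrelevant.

`pe`: short vowel, open (no coda). Open (no coda) → light.

light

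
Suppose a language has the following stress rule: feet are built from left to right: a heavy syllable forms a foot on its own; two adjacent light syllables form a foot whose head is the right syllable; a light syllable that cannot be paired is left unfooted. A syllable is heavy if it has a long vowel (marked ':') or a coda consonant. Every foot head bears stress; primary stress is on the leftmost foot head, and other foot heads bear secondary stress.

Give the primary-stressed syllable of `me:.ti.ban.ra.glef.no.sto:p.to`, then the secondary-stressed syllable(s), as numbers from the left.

Weights: 1 me: H, 2 ti L, 3 ban H, 4 ra L, 5 glef H, 6 no L, 7 sto:p H, 8 to L.
Parse left to right (heavy = foot alone; LL = one foot; stranded L unfooted): (ˈme:) ti (ˈban) ra (ˈglef) no (ˈsto:p) to.
Foot heads: 1, 3, 5, 7.
Primary stress on the leftmost head = syllable 1.
Secondary stress on 3, 5, 7: ˈme:.ti.ˌban.ra.ˌglef.no.ˌsto:p.to.

primary 1, secondary 3, 5, 7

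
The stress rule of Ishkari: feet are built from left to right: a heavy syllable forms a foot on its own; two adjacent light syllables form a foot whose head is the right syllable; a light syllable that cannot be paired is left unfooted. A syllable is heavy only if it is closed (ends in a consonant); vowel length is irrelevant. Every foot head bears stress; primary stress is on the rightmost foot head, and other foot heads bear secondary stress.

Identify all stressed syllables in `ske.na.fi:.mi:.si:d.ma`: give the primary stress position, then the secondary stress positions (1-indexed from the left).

primary 5, secondary 2, 4

Weights: 1 ske L, 2 na L, 3 fi: L, 4 mi: L, 5 si:d H, 6 ma L.
Parse left to right (heavy = foot alone; LL = one foot; stranded L unfooted): (ske.ˈna) (fi:.ˈmi:) (ˈsi:d) ma.
Foot heads: 2, 4, 5.
Primary stress on the rightmost head = syllable 5.
Secondary stress on 2, 4: ske.ˌna.fi:.ˌmi:.ˈsi:d.ma.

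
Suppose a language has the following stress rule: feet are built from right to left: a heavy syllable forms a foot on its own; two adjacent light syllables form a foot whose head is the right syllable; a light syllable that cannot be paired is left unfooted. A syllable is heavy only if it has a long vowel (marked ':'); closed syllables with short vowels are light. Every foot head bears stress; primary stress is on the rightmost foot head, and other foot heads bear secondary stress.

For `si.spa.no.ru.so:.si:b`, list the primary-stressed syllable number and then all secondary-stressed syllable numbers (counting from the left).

Weights: 1 si L, 2 spa L, 3 no L, 4 ru L, 5 so: H, 6 si:b H.
Parse right to left (heavy = foot alone; LL = one foot; stranded L unfooted): (si.ˈspa) (no.ˈru) (ˈso:) (ˈsi:b).
Foot heads: 2, 4, 5, 6.
Primary stress on the rightmost head = syllable 6.
Secondary stress on 2, 4, 5: si.ˌspa.no.ˌru.ˌso:.ˈsi:b.

primary 6, secondary 2, 4, 5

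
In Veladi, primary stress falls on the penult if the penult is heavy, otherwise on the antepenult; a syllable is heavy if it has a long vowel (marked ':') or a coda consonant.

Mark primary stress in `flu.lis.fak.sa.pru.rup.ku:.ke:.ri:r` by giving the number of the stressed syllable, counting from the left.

Weights: 7 ku: H, 8 ke: H, 9 ri:r H.
The penult (syllable 8, ke:) is heavy, so it takes stress.
Primary stress: syllable 8 → flu.lis.fak.sa.pru.rup.ku:.ˈke:.ri:r.

8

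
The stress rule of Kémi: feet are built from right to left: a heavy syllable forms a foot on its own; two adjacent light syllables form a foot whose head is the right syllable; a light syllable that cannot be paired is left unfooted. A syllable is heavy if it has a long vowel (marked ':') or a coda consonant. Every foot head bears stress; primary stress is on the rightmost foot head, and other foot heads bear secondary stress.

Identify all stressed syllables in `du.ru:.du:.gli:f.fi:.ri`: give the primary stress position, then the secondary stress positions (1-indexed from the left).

primary 5, secondary 2, 3, 4

Weights: 1 du L, 2 ru: H, 3 du: H, 4 gli:f H, 5 fi: H, 6 ri L.
Parse right to left (heavy = foot alone; LL = one foot; stranded L unfooted): du (ˈru:) (ˈdu:) (ˈgli:f) (ˈfi:) ri.
Foot heads: 2, 3, 4, 5.
Primary stress on the rightmost head = syllable 5.
Secondary stress on 2, 3, 4: du.ˌru:.ˌdu:.ˌgli:f.ˈfi:.ri.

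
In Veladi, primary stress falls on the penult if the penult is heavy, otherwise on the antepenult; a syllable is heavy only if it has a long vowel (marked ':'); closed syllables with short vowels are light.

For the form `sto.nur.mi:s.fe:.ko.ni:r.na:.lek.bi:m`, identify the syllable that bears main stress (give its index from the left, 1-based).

7

Weights: 7 na: H, 8 lek L, 9 bi:m H.
The penult (syllable 8, lek) is light, so stress falls on the antepenult (syllable 7, na:).
Primary stress: syllable 7 → sto.nur.mi:s.fe:.ko.ni:r.ˈna:.lek.bi:m.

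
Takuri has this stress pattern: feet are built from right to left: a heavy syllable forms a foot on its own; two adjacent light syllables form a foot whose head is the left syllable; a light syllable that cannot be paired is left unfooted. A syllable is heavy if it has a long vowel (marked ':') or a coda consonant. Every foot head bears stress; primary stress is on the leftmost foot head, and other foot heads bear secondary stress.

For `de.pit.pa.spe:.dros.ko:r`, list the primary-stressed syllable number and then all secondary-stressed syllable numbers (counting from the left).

primary 2, secondary 4, 5, 6

Weights: 1 de L, 2 pit H, 3 pa L, 4 spe: H, 5 dros H, 6 ko:r H.
Parse right to left (heavy = foot alone; LL = one foot; stranded L unfooted): de (ˈpit) pa (ˈspe:) (ˈdros) (ˈko:r).
Foot heads: 2, 4, 5, 6.
Primary stress on the leftmost head = syllable 2.
Secondary stress on 4, 5, 6: de.ˈpit.pa.ˌspe:.ˌdros.ˌko:r.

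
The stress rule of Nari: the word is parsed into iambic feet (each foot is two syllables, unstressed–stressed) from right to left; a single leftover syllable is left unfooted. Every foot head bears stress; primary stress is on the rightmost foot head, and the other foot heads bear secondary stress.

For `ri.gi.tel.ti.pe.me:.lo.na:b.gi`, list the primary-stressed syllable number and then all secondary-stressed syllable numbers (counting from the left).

primary 9, secondary 3, 5, 7

Parse right to left into iambic (σˈσ) feet: ri (gi.ˈtel) (ti.ˈpe) (me:.ˈlo) (na:b.ˈgi). Syllable 1 is left unfooted.
Foot heads (stressed positions): 3, 5, 7, 9.
End Rule Rightmost: primary stress on the rightmost head = syllable 9.
Secondary stress on 3, 5, 7: ri.gi.ˌtel.ti.ˌpe.me:.ˌlo.na:b.ˈgi.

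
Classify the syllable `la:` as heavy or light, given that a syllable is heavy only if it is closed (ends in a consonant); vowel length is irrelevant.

light

`la:`: long vowel, open (no coda). Open (no coda) → light.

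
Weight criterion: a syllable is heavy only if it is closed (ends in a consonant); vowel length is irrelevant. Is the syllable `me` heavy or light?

`me`: short vowel, open (no coda). Open (no coda) → light.

light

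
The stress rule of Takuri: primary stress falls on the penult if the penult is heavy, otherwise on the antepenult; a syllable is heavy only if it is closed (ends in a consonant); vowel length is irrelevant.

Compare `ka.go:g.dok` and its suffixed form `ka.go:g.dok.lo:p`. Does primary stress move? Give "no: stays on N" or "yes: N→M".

yes: 2→3

Base `ka.go:g.dok` (3 syllables):
  Weights: 1 ka L, 2 go:g H, 3 dok H.
  The penult (syllable 2, go:g) is heavy, so it takes stress.
  → primary stress on syllable 2.
Suffixed `ka.go:g.dok.lo:p` (4 syllables):
  Weights: 2 go:g H, 3 dok H, 4 lo:p H.
  The penult (syllable 3, dok) is heavy, so it takes stress.
  → primary stress on syllable 3.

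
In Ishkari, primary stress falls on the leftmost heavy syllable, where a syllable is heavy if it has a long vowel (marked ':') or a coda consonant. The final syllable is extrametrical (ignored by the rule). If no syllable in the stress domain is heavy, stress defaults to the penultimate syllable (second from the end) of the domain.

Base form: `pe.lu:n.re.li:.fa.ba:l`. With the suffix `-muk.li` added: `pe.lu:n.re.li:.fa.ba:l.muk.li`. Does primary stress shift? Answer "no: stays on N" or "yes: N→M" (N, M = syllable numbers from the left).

Base `pe.lu:n.re.li:.fa.ba:l` (6 syllables):
  The final syllable (6, ba:l) is extrametrical; the stress domain is syllables 1–5.
  Weights: 1 pe L, 2 lu:n H, 3 re L, 4 li: H, 5 fa L.
  Heavy syllables in the domain: 2, 4. The leftmost is syllable 2 (lu:n).
  → primary stress on syllable 2.
Suffixed `pe.lu:n.re.li:.fa.ba:l.muk.li` (8 syllables):
  The final syllable (8, li) is extrametrical; the stress domain is syllables 1–7.
  Weights: 1 pe L, 2 lu:n H, 3 re L, 4 li: H, 5 fa L, 6 ba:l H, 7 muk H.
  Heavy syllables in the domain: 2, 4, 6, 7. The leftmost is syllable 2 (lu:n).
  → primary stress on syllable 2.

no: stays on 2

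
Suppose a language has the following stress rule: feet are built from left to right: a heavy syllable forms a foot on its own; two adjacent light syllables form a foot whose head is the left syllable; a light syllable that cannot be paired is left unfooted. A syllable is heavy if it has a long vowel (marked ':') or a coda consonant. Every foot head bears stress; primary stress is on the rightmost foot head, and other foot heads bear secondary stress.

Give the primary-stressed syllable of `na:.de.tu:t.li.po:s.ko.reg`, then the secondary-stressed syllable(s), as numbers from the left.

primary 7, secondary 1, 3, 5

Weights: 1 na: H, 2 de L, 3 tu:t H, 4 li L, 5 po:s H, 6 ko L, 7 reg H.
Parse left to right (heavy = foot alone; LL = one foot; stranded L unfooted): (ˈna:) de (ˈtu:t) li (ˈpo:s) ko (ˈreg).
Foot heads: 1, 3, 5, 7.
Primary stress on the rightmost head = syllable 7.
Secondary stress on 1, 3, 5: ˌna:.de.ˌtu:t.li.ˌpo:s.ko.ˈreg.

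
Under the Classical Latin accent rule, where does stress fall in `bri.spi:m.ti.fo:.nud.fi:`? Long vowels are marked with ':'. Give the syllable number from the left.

5

Classical Latin: stress the penult if heavy (long vowel or closed), else the antepenult.
Weights: 4 fo: H, 5 nud H, 6 fi: H.
The penult (syllable 5, nud) is heavy, so it takes stress.
Stress on syllable 5: bri.spi:m.ti.fo:.ˈnud.fi:.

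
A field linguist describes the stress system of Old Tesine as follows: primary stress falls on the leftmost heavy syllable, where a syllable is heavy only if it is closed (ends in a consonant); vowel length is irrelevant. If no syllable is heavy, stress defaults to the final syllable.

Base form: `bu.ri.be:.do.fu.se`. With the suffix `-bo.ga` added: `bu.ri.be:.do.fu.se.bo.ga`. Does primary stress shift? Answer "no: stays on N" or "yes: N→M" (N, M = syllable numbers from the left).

Base `bu.ri.be:.do.fu.se` (6 syllables):
  Weights: 1 bu L, 2 ri L, 3 be: L, 4 do L, 5 fu L, 6 se L.
  No heavy syllable in the domain; default to the final syllable = syllable 6.
  → primary stress on syllable 6.
Suffixed `bu.ri.be:.do.fu.se.bo.ga` (8 syllables):
  Weights: 1 bu L, 2 ri L, 3 be: L, 4 do L, 5 fu L, 6 se L, 7 bo L, 8 ga L.
  No heavy syllable in the domain; default to the final syllable = syllable 8.
  → primary stress on syllable 8.

yes: 6→8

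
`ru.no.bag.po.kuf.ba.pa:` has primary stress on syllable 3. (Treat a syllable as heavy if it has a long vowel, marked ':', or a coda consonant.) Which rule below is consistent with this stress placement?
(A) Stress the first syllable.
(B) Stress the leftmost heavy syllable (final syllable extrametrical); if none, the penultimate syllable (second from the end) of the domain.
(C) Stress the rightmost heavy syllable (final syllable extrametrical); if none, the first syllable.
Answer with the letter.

Rule A → syllable 1 (observed: 3).
Rule B → syllable 3 ✓.
Rule C → syllable 5 (observed: 3).

B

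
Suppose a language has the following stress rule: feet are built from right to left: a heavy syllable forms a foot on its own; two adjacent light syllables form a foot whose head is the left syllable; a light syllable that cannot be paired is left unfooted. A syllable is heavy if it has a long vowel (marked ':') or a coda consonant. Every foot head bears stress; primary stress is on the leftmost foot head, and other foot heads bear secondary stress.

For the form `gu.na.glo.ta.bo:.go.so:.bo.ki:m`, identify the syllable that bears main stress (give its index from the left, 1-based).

1

Weights: 1 gu L, 2 na L, 3 glo L, 4 ta L, 5 bo: H, 6 go L, 7 so: H, 8 bo L, 9 ki:m H.
Parse right to left (heavy = foot alone; LL = one foot; stranded L unfooted): (ˈgu.na) (ˈglo.ta) (ˈbo:) go (ˈso:) bo (ˈki:m).
Foot heads: 1, 3, 5, 7, 9.
Primary stress on the leftmost head = syllable 1.
Primary stress: syllable 1 → ˈgu.na.glo.ta.bo:.go.so:.bo.ki:m.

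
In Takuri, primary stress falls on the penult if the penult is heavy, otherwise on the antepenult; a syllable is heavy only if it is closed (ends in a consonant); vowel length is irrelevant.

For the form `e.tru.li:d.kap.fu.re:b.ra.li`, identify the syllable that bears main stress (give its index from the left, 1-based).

Weights: 6 re:b H, 7 ra L, 8 li L.
The penult (syllable 7, ra) is light, so stress falls on the antepenult (syllable 6, re:b).
Primary stress: syllable 6 → e.tru.li:d.kap.fu.ˈre:b.ra.li.

6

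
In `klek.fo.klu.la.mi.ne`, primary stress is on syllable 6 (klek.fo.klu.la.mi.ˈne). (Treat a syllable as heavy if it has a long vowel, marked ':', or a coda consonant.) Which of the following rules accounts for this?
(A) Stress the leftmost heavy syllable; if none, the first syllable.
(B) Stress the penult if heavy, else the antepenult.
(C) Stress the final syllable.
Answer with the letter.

Rule A → syllable 1 (observed: 6).
Rule B → syllable 4 (observed: 6).
Rule C → syllable 6 ✓.

C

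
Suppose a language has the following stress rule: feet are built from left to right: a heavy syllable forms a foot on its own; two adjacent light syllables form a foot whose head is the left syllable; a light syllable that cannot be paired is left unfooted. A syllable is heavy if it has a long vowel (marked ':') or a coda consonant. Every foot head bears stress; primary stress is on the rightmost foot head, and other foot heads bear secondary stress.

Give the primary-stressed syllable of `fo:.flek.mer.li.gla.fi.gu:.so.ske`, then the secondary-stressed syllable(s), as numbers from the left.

primary 8, secondary 1, 2, 3, 4, 7

Weights: 1 fo: H, 2 flek H, 3 mer H, 4 li L, 5 gla L, 6 fi L, 7 gu: H, 8 so L, 9 ske L.
Parse left to right (heavy = foot alone; LL = one foot; stranded L unfooted): (ˈfo:) (ˈflek) (ˈmer) (ˈli.gla) fi (ˈgu:) (ˈso.ske).
Foot heads: 1, 2, 3, 4, 7, 8.
Primary stress on the rightmost head = syllable 8.
Secondary stress on 1, 2, 3, 4, 7: ˌfo:.ˌflek.ˌmer.ˌli.gla.fi.ˌgu:.ˈso.ske.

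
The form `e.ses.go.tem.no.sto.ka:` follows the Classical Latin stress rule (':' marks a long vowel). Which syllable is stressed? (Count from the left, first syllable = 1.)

Classical Latin: stress the penult if heavy (long vowel or closed), else the antepenult.
Weights: 5 no L, 6 sto L, 7 ka: H.
The penult (syllable 6, sto) is light, so stress falls on the antepenult (syllable 5, no).
Stress on syllable 5: e.ses.go.tem.ˈno.sto.ka:.

5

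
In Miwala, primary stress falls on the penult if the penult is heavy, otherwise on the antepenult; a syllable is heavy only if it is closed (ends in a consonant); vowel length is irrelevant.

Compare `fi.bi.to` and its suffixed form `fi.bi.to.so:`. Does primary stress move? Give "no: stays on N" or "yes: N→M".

Base `fi.bi.to` (3 syllables):
  Weights: 1 fi L, 2 bi L, 3 to L.
  The penult (syllable 2, bi) is light, so stress falls on the antepenult (syllable 1, fi).
  → primary stress on syllable 1.
Suffixed `fi.bi.to.so:` (4 syllables):
  Weights: 2 bi L, 3 to L, 4 so: L.
  The penult (syllable 3, to) is light, so stress falls on the antepenult (syllable 2, bi).
  → primary stress on syllable 2.

yes: 1→2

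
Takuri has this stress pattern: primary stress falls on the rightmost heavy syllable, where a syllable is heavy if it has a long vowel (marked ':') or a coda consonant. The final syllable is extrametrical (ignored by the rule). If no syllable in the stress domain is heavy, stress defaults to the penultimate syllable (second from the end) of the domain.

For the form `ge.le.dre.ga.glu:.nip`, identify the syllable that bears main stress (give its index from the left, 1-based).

5

The final syllable (6, nip) is extrametrical; the stress domain is syllables 1–5.
Weights: 1 ge L, 2 le L, 3 dre L, 4 ga L, 5 glu: H.
Heavy syllables in the domain: 5. The rightmost is syllable 5 (glu:).
Primary stress: syllable 5 → ge.le.dre.ga.ˈglu:.nip.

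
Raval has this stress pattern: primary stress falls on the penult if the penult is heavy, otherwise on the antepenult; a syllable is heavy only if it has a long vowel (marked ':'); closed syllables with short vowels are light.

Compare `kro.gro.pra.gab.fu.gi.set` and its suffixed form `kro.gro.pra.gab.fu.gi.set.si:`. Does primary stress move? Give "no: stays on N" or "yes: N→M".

yes: 5→6

Base `kro.gro.pra.gab.fu.gi.set` (7 syllables):
  Weights: 5 fu L, 6 gi L, 7 set L.
  The penult (syllable 6, gi) is light, so stress falls on the antepenult (syllable 5, fu).
  → primary stress on syllable 5.
Suffixed `kro.gro.pra.gab.fu.gi.set.si:` (8 syllables):
  Weights: 6 gi L, 7 set L, 8 si: H.
  The penult (syllable 7, set) is light, so stress falls on the antepenult (syllable 6, gi).
  → primary stress on syllable 6.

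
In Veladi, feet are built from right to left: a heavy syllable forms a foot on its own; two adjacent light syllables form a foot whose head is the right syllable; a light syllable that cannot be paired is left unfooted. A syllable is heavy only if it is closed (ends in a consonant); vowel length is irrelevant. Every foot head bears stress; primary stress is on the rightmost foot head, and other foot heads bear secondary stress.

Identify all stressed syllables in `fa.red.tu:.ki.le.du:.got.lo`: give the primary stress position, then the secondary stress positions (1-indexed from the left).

Weights: 1 fa L, 2 red H, 3 tu: L, 4 ki L, 5 le L, 6 du: L, 7 got H, 8 lo L.
Parse right to left (heavy = foot alone; LL = one foot; stranded L unfooted): fa (ˈred) (tu:.ˈki) (le.ˈdu:) (ˈgot) lo.
Foot heads: 2, 4, 6, 7.
Primary stress on the rightmost head = syllable 7.
Secondary stress on 2, 4, 6: fa.ˌred.tu:.ˌki.le.ˌdu:.ˈgot.lo.

primary 7, secondary 2, 4, 6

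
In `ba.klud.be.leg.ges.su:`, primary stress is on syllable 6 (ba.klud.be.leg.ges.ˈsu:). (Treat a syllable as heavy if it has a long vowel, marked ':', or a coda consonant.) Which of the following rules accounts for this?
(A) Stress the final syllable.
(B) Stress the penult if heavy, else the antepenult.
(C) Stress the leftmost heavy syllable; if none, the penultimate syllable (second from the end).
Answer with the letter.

A

Rule A → syllable 6 ✓.
Rule B → syllable 5 (observed: 6).
Rule C → syllable 2 (observed: 6).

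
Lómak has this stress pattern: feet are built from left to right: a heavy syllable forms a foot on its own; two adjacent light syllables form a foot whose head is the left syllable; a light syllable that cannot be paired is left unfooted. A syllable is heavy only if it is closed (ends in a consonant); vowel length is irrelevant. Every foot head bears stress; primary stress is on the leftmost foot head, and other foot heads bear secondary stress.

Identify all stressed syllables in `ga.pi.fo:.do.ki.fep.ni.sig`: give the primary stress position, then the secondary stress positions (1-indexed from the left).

Weights: 1 ga L, 2 pi L, 3 fo: L, 4 do L, 5 ki L, 6 fep H, 7 ni L, 8 sig H.
Parse left to right (heavy = foot alone; LL = one foot; stranded L unfooted): (ˈga.pi) (ˈfo:.do) ki (ˈfep) ni (ˈsig).
Foot heads: 1, 3, 6, 8.
Primary stress on the leftmost head = syllable 1.
Secondary stress on 3, 6, 8: ˈga.pi.ˌfo:.do.ki.ˌfep.ni.ˌsig.

primary 1, secondary 3, 6, 8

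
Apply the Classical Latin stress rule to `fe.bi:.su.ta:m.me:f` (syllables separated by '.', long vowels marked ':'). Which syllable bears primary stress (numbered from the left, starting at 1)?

4

Classical Latin: stress the penult if heavy (long vowel or closed), else the antepenult.
Weights: 3 su L, 4 ta:m H, 5 me:f H.
The penult (syllable 4, ta:m) is heavy, so it takes stress.
Stress on syllable 4: fe.bi:.su.ˈta:m.me:f.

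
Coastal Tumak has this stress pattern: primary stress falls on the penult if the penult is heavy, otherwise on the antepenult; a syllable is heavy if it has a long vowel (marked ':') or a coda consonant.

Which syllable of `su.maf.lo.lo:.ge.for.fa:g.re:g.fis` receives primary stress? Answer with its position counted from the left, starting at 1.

Weights: 7 fa:g H, 8 re:g H, 9 fis H.
The penult (syllable 8, re:g) is heavy, so it takes stress.
Primary stress: syllable 8 → su.maf.lo.lo:.ge.for.fa:g.ˈre:g.fis.

8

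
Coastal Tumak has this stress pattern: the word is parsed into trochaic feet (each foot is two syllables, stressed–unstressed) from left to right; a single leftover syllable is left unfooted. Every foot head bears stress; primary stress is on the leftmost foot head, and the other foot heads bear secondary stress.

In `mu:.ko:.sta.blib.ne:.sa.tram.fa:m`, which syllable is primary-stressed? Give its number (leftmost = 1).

Parse left to right into trochaic (ˈσσ) feet: (ˈmu:.ko:) (ˈsta.blib) (ˈne:.sa) (ˈtram.fa:m).
Foot heads (stressed positions): 1, 3, 5, 7.
End Rule Leftmost: primary stress on the leftmost head = syllable 1.
Primary stress: syllable 1 → ˈmu:.ko:.sta.blib.ne:.sa.tram.fa:m.

1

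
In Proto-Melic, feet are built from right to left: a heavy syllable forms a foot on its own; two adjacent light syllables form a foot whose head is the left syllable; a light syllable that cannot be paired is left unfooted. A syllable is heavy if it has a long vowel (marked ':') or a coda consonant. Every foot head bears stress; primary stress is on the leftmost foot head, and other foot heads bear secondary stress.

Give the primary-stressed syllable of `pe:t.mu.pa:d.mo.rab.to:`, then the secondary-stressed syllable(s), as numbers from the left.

primary 1, secondary 3, 5, 6

Weights: 1 pe:t H, 2 mu L, 3 pa:d H, 4 mo L, 5 rab H, 6 to: H.
Parse right to left (heavy = foot alone; LL = one foot; stranded L unfooted): (ˈpe:t) mu (ˈpa:d) mo (ˈrab) (ˈto:).
Foot heads: 1, 3, 5, 6.
Primary stress on the leftmost head = syllable 1.
Secondary stress on 3, 5, 6: ˈpe:t.mu.ˌpa:d.mo.ˌrab.ˌto:.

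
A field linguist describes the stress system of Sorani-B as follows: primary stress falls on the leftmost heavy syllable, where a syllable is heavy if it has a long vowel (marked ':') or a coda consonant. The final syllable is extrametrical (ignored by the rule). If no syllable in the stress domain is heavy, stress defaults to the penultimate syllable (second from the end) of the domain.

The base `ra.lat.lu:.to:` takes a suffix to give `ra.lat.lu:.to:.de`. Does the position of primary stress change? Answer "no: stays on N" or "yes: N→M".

Base `ra.lat.lu:.to:` (4 syllables):
  The final syllable (4, to:) is extrametrical; the stress domain is syllables 1–3.
  Weights: 1 ra L, 2 lat H, 3 lu: H.
  Heavy syllables in the domain: 2, 3. The leftmost is syllable 2 (lat).
  → primary stress on syllable 2.
Suffixed `ra.lat.lu:.to:.de` (5 syllables):
  The final syllable (5, de) is extrametrical; the stress domain is syllables 1–4.
  Weights: 1 ra L, 2 lat H, 3 lu: H, 4 to: H.
  Heavy syllables in the domain: 2, 3, 4. The leftmost is syllable 2 (lat).
  → primary stress on syllable 2.

no: stays on 2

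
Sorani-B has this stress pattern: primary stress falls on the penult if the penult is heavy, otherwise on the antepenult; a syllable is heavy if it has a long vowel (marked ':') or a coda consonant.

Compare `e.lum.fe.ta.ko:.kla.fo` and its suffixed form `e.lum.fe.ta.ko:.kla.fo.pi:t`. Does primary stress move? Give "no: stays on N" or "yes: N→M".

Base `e.lum.fe.ta.ko:.kla.fo` (7 syllables):
  Weights: 5 ko: H, 6 kla L, 7 fo L.
  The penult (syllable 6, kla) is light, so stress falls on the antepenult (syllable 5, ko:).
  → primary stress on syllable 5.
Suffixed `e.lum.fe.ta.ko:.kla.fo.pi:t` (8 syllables):
  Weights: 6 kla L, 7 fo L, 8 pi:t H.
  The penult (syllable 7, fo) is light, so stress falls on the antepenult (syllable 6, kla).
  → primary stress on syllable 6.

yes: 5→6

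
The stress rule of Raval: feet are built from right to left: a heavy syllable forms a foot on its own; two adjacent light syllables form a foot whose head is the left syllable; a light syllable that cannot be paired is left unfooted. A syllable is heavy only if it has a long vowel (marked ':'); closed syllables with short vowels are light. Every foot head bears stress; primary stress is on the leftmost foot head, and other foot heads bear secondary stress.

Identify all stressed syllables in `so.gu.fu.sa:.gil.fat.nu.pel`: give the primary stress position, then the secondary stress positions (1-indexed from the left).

Weights: 1 so L, 2 gu L, 3 fu L, 4 sa: H, 5 gil L, 6 fat L, 7 nu L, 8 pel L.
Parse right to left (heavy = foot alone; LL = one foot; stranded L unfooted): so (ˈgu.fu) (ˈsa:) (ˈgil.fat) (ˈnu.pel).
Foot heads: 2, 4, 5, 7.
Primary stress on the leftmost head = syllable 2.
Secondary stress on 4, 5, 7: so.ˈgu.fu.ˌsa:.ˌgil.fat.ˌnu.pel.

primary 2, secondary 4, 5, 7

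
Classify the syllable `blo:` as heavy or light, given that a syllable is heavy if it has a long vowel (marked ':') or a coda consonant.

`blo:`: long vowel, open (no coda). Long vowel → heavy.

heavy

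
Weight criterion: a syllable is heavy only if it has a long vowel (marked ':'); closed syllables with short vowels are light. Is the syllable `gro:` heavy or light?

`gro:`: long vowel, open (no coda). Long vowel → heavy.

heavy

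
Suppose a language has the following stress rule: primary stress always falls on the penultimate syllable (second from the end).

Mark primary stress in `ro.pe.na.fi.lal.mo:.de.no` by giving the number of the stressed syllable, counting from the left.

7

The word has 8 syllables; the penultimate syllable (second from the end) is syllable 7 (de).
Primary stress: syllable 7 → ro.pe.na.fi.lal.mo:.ˈde.no.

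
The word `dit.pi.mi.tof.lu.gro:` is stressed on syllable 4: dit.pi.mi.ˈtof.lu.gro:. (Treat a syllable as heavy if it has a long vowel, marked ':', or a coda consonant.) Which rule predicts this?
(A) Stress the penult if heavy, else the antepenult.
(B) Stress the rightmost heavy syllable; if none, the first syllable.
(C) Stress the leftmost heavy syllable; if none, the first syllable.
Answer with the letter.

Rule A → syllable 4 ✓.
Rule B → syllable 6 (observed: 4).
Rule C → syllable 1 (observed: 4).

A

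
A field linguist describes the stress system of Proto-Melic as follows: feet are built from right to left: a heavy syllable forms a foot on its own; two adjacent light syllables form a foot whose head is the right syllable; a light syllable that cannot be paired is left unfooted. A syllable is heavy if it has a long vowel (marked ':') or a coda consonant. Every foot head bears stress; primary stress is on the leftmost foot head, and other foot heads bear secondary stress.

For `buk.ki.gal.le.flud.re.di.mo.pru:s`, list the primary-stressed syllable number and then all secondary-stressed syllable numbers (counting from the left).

Weights: 1 buk H, 2 ki L, 3 gal H, 4 le L, 5 flud H, 6 re L, 7 di L, 8 mo L, 9 pru:s H.
Parse right to left (heavy = foot alone; LL = one foot; stranded L unfooted): (ˈbuk) ki (ˈgal) le (ˈflud) re (di.ˈmo) (ˈpru:s).
Foot heads: 1, 3, 5, 8, 9.
Primary stress on the leftmost head = syllable 1.
Secondary stress on 3, 5, 8, 9: ˈbuk.ki.ˌgal.le.ˌflud.re.di.ˌmo.ˌpru:s.

primary 1, secondary 3, 5, 8, 9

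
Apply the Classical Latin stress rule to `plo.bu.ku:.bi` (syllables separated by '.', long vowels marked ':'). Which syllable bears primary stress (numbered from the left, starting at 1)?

Classical Latin: stress the penult if heavy (long vowel or closed), else the antepenult.
Weights: 2 bu L, 3 ku: H, 4 bi L.
The penult (syllable 3, ku:) is heavy, so it takes stress.
Stress on syllable 3: plo.bu.ˈku:.bi.

3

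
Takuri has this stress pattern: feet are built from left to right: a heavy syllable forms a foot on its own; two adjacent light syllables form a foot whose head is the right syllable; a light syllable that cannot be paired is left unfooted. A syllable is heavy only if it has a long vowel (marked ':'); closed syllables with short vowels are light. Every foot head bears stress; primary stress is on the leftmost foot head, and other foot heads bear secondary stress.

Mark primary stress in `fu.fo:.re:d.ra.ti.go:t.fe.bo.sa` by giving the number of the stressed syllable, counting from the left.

2

Weights: 1 fu L, 2 fo: H, 3 re:d H, 4 ra L, 5 ti L, 6 go:t H, 7 fe L, 8 bo L, 9 sa L.
Parse left to right (heavy = foot alone; LL = one foot; stranded L unfooted): fu (ˈfo:) (ˈre:d) (ra.ˈti) (ˈgo:t) (fe.ˈbo) sa.
Foot heads: 2, 3, 5, 6, 8.
Primary stress on the leftmost head = syllable 2.
Primary stress: syllable 2 → fu.ˈfo:.re:d.ra.ti.go:t.fe.bo.sa.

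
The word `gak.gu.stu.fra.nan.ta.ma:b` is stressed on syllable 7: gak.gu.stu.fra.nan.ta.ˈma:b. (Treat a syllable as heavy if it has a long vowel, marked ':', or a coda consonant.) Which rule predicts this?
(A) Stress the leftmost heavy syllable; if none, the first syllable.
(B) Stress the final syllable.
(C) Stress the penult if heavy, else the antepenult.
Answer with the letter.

B

Rule A → syllable 1 (observed: 7).
Rule B → syllable 7 ✓.
Rule C → syllable 5 (observed: 7).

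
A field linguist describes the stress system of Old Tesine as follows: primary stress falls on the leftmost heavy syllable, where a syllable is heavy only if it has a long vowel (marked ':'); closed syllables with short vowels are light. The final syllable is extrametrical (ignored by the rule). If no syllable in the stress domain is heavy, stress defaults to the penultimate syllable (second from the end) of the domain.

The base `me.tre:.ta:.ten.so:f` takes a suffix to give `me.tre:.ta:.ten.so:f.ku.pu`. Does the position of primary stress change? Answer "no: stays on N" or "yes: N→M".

Base `me.tre:.ta:.ten.so:f` (5 syllables):
  The final syllable (5, so:f) is extrametrical; the stress domain is syllables 1–4.
  Weights: 1 me L, 2 tre: H, 3 ta: H, 4 ten L.
  Heavy syllables in the domain: 2, 3. The leftmost is syllable 2 (tre:).
  → primary stress on syllable 2.
Suffixed `me.tre:.ta:.ten.so:f.ku.pu` (7 syllables):
  The final syllable (7, pu) is extrametrical; the stress domain is syllables 1–6.
  Weights: 1 me L, 2 tre: H, 3 ta: H, 4 ten L, 5 so:f H, 6 ku L.
  Heavy syllables in the domain: 2, 3, 5. The leftmost is syllable 2 (tre:).
  → primary stress on syllable 2.

no: stays on 2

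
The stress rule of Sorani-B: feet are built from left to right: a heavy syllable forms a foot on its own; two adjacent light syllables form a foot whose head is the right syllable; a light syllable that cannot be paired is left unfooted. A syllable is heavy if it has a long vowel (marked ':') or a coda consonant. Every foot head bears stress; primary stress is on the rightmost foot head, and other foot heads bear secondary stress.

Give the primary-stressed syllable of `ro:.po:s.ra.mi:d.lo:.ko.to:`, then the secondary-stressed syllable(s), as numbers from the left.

primary 7, secondary 1, 2, 4, 5

Weights: 1 ro: H, 2 po:s H, 3 ra L, 4 mi:d H, 5 lo: H, 6 ko L, 7 to: H.
Parse left to right (heavy = foot alone; LL = one foot; stranded L unfooted): (ˈro:) (ˈpo:s) ra (ˈmi:d) (ˈlo:) ko (ˈto:).
Foot heads: 1, 2, 4, 5, 7.
Primary stress on the rightmost head = syllable 7.
Secondary stress on 1, 2, 4, 5: ˌro:.ˌpo:s.ra.ˌmi:d.ˌlo:.ko.ˈto:.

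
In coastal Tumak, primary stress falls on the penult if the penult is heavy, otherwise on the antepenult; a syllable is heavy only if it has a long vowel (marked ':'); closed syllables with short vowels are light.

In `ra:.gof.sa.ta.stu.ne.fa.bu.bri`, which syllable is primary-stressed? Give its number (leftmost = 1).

Weights: 7 fa L, 8 bu L, 9 bri L.
The penult (syllable 8, bu) is light, so stress falls on the antepenult (syllable 7, fa).
Primary stress: syllable 7 → ra:.gof.sa.ta.stu.ne.ˈfa.bu.bri.

7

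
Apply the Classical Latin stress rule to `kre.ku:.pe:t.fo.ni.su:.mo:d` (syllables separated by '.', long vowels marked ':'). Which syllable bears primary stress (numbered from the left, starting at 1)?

6

Classical Latin: stress the penult if heavy (long vowel or closed), else the antepenult.
Weights: 5 ni L, 6 su: H, 7 mo:d H.
The penult (syllable 6, su:) is heavy, so it takes stress.
Stress on syllable 6: kre.ku:.pe:t.fo.ni.ˈsu:.mo:d.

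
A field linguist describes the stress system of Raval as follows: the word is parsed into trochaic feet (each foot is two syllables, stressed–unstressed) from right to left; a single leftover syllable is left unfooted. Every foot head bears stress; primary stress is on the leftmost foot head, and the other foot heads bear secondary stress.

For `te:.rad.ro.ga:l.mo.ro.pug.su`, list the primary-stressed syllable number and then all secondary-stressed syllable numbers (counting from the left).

Parse right to left into trochaic (ˈσσ) feet: (ˈte:.rad) (ˈro.ga:l) (ˈmo.ro) (ˈpug.su).
Foot heads (stressed positions): 1, 3, 5, 7.
End Rule Leftmost: primary stress on the leftmost head = syllable 1.
Secondary stress on 3, 5, 7: ˈte:.rad.ˌro.ga:l.ˌmo.ro.ˌpug.su.

primary 1, secondary 3, 5, 7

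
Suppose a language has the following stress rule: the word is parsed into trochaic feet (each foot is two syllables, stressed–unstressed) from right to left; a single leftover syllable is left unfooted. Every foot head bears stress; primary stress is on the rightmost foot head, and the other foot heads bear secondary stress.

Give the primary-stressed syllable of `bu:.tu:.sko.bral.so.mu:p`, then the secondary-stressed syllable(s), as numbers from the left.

primary 5, secondary 1, 3

Parse right to left into trochaic (ˈσσ) feet: (ˈbu:.tu:) (ˈsko.bral) (ˈso.mu:p).
Foot heads (stressed positions): 1, 3, 5.
End Rule Rightmost: primary stress on the rightmost head = syllable 5.
Secondary stress on 1, 3: ˌbu:.tu:.ˌsko.bral.ˈso.mu:p.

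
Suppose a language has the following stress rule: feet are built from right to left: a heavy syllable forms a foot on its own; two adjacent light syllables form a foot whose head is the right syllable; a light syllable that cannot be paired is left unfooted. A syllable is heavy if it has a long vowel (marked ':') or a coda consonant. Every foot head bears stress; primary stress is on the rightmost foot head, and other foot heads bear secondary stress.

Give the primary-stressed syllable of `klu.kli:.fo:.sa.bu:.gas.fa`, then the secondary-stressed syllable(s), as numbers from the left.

Weights: 1 klu L, 2 kli: H, 3 fo: H, 4 sa L, 5 bu: H, 6 gas H, 7 fa L.
Parse right to left (heavy = foot alone; LL = one foot; stranded L unfooted): klu (ˈkli:) (ˈfo:) sa (ˈbu:) (ˈgas) fa.
Foot heads: 2, 3, 5, 6.
Primary stress on the rightmost head = syllable 6.
Secondary stress on 2, 3, 5: klu.ˌkli:.ˌfo:.sa.ˌbu:.ˈgas.fa.

primary 6, secondary 2, 3, 5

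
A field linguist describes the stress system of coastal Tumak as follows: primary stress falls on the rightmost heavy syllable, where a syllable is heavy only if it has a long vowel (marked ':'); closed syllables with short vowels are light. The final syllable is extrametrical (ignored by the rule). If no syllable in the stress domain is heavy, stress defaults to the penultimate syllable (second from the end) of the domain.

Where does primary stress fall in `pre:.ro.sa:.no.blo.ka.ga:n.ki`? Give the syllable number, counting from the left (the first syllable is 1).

7

The final syllable (8, ki) is extrametrical; the stress domain is syllables 1–7.
Weights: 1 pre: H, 2 ro L, 3 sa: H, 4 no L, 5 blo L, 6 ka L, 7 ga:n H.
Heavy syllables in the domain: 1, 3, 7. The rightmost is syllable 7 (ga:n).
Primary stress: syllable 7 → pre:.ro.sa:.no.blo.ka.ˈga:n.ki.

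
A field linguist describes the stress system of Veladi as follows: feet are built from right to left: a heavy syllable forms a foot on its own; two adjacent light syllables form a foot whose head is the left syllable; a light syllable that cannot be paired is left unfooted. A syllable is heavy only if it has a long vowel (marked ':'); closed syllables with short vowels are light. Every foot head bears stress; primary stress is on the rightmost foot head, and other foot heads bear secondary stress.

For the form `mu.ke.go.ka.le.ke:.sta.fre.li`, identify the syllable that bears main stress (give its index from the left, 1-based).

Weights: 1 mu L, 2 ke L, 3 go L, 4 ka L, 5 le L, 6 ke: H, 7 sta L, 8 fre L, 9 li L.
Parse right to left (heavy = foot alone; LL = one foot; stranded L unfooted): mu (ˈke.go) (ˈka.le) (ˈke:) sta (ˈfre.li).
Foot heads: 2, 4, 6, 8.
Primary stress on the rightmost head = syllable 8.
Primary stress: syllable 8 → mu.ke.go.ka.le.ke:.sta.ˈfre.li.

8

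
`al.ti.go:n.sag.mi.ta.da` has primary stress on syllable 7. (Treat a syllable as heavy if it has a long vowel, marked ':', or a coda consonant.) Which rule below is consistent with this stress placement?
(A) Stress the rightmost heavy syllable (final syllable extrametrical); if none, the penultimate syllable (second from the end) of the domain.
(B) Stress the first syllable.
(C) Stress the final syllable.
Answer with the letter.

Rule A → syllable 4 (observed: 7).
Rule B → syllable 1 (observed: 7).
Rule C → syllable 7 ✓.

C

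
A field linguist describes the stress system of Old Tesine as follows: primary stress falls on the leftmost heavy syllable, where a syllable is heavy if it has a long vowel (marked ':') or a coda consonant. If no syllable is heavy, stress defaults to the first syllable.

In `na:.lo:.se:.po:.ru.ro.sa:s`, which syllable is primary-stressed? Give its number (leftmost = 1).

1

Weights: 1 na: H, 2 lo: H, 3 se: H, 4 po: H, 5 ru L, 6 ro L, 7 sa:s H.
Heavy syllables in the domain: 1, 2, 3, 4, 7. The leftmost is syllable 1 (na:).
Primary stress: syllable 1 → ˈna:.lo:.se:.po:.ru.ro.sa:s.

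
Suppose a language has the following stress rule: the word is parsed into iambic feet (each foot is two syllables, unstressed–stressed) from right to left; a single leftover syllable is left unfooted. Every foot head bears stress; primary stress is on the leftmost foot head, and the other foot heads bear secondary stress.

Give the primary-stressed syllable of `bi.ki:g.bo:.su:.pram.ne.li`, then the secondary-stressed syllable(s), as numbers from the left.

primary 3, secondary 5, 7

Parse right to left into iambic (σˈσ) feet: bi (ki:g.ˈbo:) (su:.ˈpram) (ne.ˈli). Syllable 1 is left unfooted.
Foot heads (stressed positions): 3, 5, 7.
End Rule Leftmost: primary stress on the leftmost head = syllable 3.
Secondary stress on 5, 7: bi.ki:g.ˈbo:.su:.ˌpram.ne.ˌli.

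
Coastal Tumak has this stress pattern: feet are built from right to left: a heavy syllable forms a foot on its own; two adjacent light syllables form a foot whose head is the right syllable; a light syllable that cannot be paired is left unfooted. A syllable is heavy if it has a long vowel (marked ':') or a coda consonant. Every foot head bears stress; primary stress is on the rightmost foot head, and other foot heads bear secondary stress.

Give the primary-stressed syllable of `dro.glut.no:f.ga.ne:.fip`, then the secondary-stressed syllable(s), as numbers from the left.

Weights: 1 dro L, 2 glut H, 3 no:f H, 4 ga L, 5 ne: H, 6 fip H.
Parse right to left (heavy = foot alone; LL = one foot; stranded L unfooted): dro (ˈglut) (ˈno:f) ga (ˈne:) (ˈfip).
Foot heads: 2, 3, 5, 6.
Primary stress on the rightmost head = syllable 6.
Secondary stress on 2, 3, 5: dro.ˌglut.ˌno:f.ga.ˌne:.ˈfip.

primary 6, secondary 2, 3, 5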